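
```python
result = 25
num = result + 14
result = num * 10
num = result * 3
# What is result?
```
Trace:
  result=25
  result=25, num=39
  result=390, num=39
  result=390, num=1170

Final answer: 390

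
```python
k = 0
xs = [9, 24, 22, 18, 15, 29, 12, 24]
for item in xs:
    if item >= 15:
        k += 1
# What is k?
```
Trace:
  k=0
  k=0, item=9
  k=1, item=24
  k=2, item=22
  k=3, item=18
  k=4, item=15
  k=5, item=29
  k=5, item=12
  k=6, item=24

Final answer: 6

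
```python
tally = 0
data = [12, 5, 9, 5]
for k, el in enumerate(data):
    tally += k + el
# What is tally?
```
Trace:
  tally=0
  tally=12, k=0, el=12
  tally=18, k=1, el=5
  tally=29, k=2, el=9
  tally=37, k=3, el=5

Final answer: 37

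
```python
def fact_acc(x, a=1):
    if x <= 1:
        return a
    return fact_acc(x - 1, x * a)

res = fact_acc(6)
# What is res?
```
Call trace:
fact_acc(x=6, a=1)
  fact_acc(x=5, a=6)
    fact_acc(x=4, a=30)
      fact_acc(x=3, a=120)
        fact_acc(x=2, a=360)
          fact_acc(x=1, a=720)
          -> return 720
        -> return 720
      -> return 720
    -> return 720
  -> return 720
-> return 720

Final answer: 720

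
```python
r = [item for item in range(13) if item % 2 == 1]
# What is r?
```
Trace:
  item=0
  item=1
  item=2
  item=3
  item=4
  item=5
  item=6
  item=7
  item=8
  item=9
  item=10
  item=11
  item=12
  r=[1, 3, 5, 7, 9, 11]

Final answer: [1, 3, 5, 7, 9, 11]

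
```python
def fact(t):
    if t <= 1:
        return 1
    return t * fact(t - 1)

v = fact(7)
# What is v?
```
Call trace:
fact(t=7)
  fact(t=6)
    fact(t=5)
      fact(t=4)
        fact(t=3)
          fact(t=2)
            fact(t=1)
            -> return 1
          -> return 2
        -> return 6
      -> return 24
    -> return 120
  -> return 720
-> return 5040

Final answer: 5040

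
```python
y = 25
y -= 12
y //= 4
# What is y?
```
Trace:
  y=25
  y=13
  y=3

Final answer: 3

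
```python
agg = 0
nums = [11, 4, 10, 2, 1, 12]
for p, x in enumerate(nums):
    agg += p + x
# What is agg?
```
Trace:
  agg=0
  agg=11, p=0, x=11
  agg=16, p=1, x=4
  agg=28, p=2, x=10
  agg=33, p=3, x=2
  agg=38, p=4, x=1
  agg=55, p=5, x=12

Final answer: 55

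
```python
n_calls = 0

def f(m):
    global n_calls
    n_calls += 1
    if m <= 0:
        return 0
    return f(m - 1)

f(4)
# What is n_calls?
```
Call trace:
f(m=4)
  f(m=3)
    f(m=2)
      f(m=1)
        f(m=0)
        -> return 0
      -> return 0
    -> return 0
  -> return 0
-> return 0

n_calls is incremented once per call. f is entered once for each m = 4, 3, 2, 1, 0 (the m <= 0 call returns without recursing), i.e. 4 + 1 calls.
n_calls = 5

Final answer: 5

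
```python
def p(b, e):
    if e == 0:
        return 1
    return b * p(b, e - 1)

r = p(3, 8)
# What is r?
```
Call trace:
p(b=3, e=8)
  p(b=3, e=7)
    p(b=3, e=6)
      p(b=3, e=5)
        p(b=3, e=4)
          p(b=3, e=3)
            p(b=3, e=2)
              p(b=3, e=1)
                p(b=3, e=0)
                -> return 1
              -> return 3
            -> return 9
          -> return 27
        -> return 81
      -> return 243
    -> return 729
  -> return 2187
-> return 6561

Final answer: 6561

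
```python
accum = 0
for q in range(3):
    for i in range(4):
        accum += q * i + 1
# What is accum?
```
Trace:
  accum=0
  accum=1, q=0, i=0
  accum=2, q=0, i=1
  accum=3, q=0, i=2
  accum=4, q=0, i=3
  accum=5, q=1, i=0
  accum=7, q=1, i=1
  accum=10, q=1, i=2
  accum=14, q=1, i=3
  accum=15, q=2, i=0
  accum=18, q=2, i=1
  accum=23, q=2, i=2
  accum=30, q=2, i=3

Final answer: 30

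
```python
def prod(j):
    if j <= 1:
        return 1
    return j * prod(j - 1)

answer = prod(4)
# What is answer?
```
Call trace:
prod(j=4)
  prod(j=3)
    prod(j=2)
      prod(j=1)
      -> return 1
    -> return 2
  -> return 6
-> return 24

Final answer: 24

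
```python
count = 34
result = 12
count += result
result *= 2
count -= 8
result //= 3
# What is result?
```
Trace:
  count=34
  count=34, result=12
  count=46, result=12
  count=46, result=24
  count=38, result=24
  count=38, result=8

Final answer: 8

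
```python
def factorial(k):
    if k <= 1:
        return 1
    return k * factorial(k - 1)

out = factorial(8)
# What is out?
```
Call trace:
factorial(k=8)
  factorial(k=7)
    factorial(k=6)
      factorial(k=5)
        factorial(k=4)
          factorial(k=3)
            factorial(k=2)
              factorial(k=1)
              -> return 1
            -> return 2
          -> return 6
        -> return 24
      -> return 120
    -> return 720
  -> return 5040
-> return 40320

Final answer: 40320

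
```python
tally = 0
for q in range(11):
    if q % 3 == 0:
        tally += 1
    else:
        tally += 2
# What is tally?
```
Trace:
  tally=0
  tally=1, q=0
  tally=3, q=1
  tally=5, q=2
  tally=6, q=3
  tally=8, q=4
  tally=10, q=5
  tally=11, q=6
  tally=13, q=7
  tally=15, q=8
  tally=16, q=9
  tally=18, q=10

Final answer: 18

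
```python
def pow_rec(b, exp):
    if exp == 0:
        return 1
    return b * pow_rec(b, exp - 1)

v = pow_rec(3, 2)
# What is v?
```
Call trace:
pow_rec(b=3, exp=2)
  pow_rec(b=3, exp=1)
    pow_rec(b=3, exp=0)
    -> return 1
  -> return 3
-> return 9

Final answer: 9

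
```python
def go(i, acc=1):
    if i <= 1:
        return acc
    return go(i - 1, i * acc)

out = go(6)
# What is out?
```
Call trace:
go(i=6, acc=1)
  go(i=5, acc=6)
    go(i=4, acc=30)
      go(i=3, acc=120)
        go(i=2, acc=360)
          go(i=1, acc=720)
          -> return 720
        -> return 720
      -> return 720
    -> return 720
  -> return 720
-> return 720

Final answer: 720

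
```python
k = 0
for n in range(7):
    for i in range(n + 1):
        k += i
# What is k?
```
Trace:
  k=0
  k=0, n=0, i=0
  k=0, n=1, i=0
  k=1, n=1, i=1
  k=1, n=2, i=0
  k=2, n=2, i=1
  k=4, n=2, i=2
  k=4, n=3, i=0
  k=5, n=3, i=1
  k=7, n=3, i=2
  k=10, n=3, i=3
  k=10, n=4, i=0
  k=11, n=4, i=1
  k=13, n=4, i=2
  k=16, n=4, i=3
  k=20, n=4, i=4
  k=20, n=5, i=0
  k=21, n=5, i=1
  k=23, n=5, i=2
  k=26, n=5, i=3
  k=30, n=5, i=4
  k=35, n=5, i=5
  k=35, n=6, i=0
  k=36, n=6, i=1
  k=38, n=6, i=2
  k=41, n=6, i=3
  k=45, n=6, i=4
  k=50, n=6, i=5
  k=56, n=6, i=6

Final answer: 56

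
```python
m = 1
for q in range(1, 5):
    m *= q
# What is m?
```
Trace:
  m=1
  m=1, q=1
  m=2, q=2
  m=6, q=3
  m=24, q=4

Final answer: 24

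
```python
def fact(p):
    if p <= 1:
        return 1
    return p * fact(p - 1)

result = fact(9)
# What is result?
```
Call trace:
fact(p=9)
  fact(p=8)
    fact(p=7)
      fact(p=6)
        fact(p=5)
          fact(p=4)
            fact(p=3)
              fact(p=2)
                fact(p=1)
                -> return 1
              -> return 2
            -> return 6
          -> return 24
        -> return 120
      -> return 720
    -> return 5040
  -> return 40320
-> return 362880

Final answer: 362880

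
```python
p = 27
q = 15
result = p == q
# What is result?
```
Trace:
  p=27
  p=27, q=15
  p=27, q=15, result=False

Final answer: False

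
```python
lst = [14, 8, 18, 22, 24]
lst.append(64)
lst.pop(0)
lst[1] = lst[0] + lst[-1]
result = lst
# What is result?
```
Trace:
  lst=[14, 8, 18, 22, 24]
  lst=[14, 8, 18, 22, 24, 64]
  lst=[8, 18, 22, 24, 64]
  lst=[8, 72, 22, 24, 64]
  lst=[8, 72, 22, 24, 64], result=[8, 72, 22, 24, 64]

Final answer: [8, 72, 22, 24, 64]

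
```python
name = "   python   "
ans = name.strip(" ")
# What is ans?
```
Trace:
  name='   python   '
  name='   python   ', ans='python'

Final answer: 'python'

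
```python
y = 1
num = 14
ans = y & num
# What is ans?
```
Trace:
  y=1
  y=1, num=14
  y=1, num=14, ans=0

Final answer: 0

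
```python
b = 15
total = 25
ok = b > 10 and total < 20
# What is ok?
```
Trace:
  b=15
  b=15, total=25
  b=15, total=25, ok=False

Final answer: False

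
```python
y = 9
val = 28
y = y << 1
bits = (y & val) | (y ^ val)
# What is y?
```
Trace:
  y=9
  y=9, val=28
  y=18, val=28
  y=18, val=28, bits=30

Final answer: 18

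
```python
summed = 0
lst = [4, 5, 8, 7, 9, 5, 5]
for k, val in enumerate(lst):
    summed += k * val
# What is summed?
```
Trace:
  summed=0
  summed=0, k=0, val=4
  summed=5, k=1, val=5
  summed=21, k=2, val=8
  summed=42, k=3, val=7
  summed=78, k=4, val=9
  summed=103, k=5, val=5
  summed=133, k=6, val=5

Final answer: 133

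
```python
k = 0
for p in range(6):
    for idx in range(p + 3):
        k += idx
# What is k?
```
Trace:
  k=0
  k=0, p=0, idx=0
  k=1, p=0, idx=1
  k=3, p=0, idx=2
  k=3, p=1, idx=0
  k=4, p=1, idx=1
  k=6, p=1, idx=2
  k=9, p=1, idx=3
  k=9, p=2, idx=0
  k=10, p=2, idx=1
  k=12, p=2, idx=2
  k=15, p=2, idx=3
  k=19, p=2, idx=4
  k=19, p=3, idx=0
  k=20, p=3, idx=1
  k=22, p=3, idx=2
  k=25, p=3, idx=3
  k=29, p=3, idx=4
  k=34, p=3, idx=5
  k=34, p=4, idx=0
  k=35, p=4, idx=1
  k=37, p=4, idx=2
  k=40, p=4, idx=3
  k=44, p=4, idx=4
  k=49, p=4, idx=5
  k=55, p=4, idx=6
  k=55, p=5, idx=0
  k=56, p=5, idx=1
  k=58, p=5, idx=2
  k=61, p=5, idx=3
  k=65, p=5, idx=4
  k=70, p=5, idx=5
  k=76, p=5, idx=6
  k=83, p=5, idx=7

Final answer: 83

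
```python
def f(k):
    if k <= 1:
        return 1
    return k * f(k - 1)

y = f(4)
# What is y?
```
Call trace:
f(k=4)
  f(k=3)
    f(k=2)
      f(k=1)
      -> return 1
    -> return 2
  -> return 6
-> return 24

Final answer: 24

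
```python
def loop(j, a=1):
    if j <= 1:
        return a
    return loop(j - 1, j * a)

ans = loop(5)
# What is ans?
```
Call trace:
loop(j=5, a=1)
  loop(j=4, a=5)
    loop(j=3, a=20)
      loop(j=2, a=60)
        loop(j=1, a=120)
        -> return 120
      -> return 120
    -> return 120
  -> return 120
-> return 120

Final answer: 120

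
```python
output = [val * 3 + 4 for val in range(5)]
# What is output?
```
Trace:
  val=0
  val=1
  val=2
  val=3
  val=4
  output=[4, 7, 10, 13, 16]

Final answer: [4, 7, 10, 13, 16]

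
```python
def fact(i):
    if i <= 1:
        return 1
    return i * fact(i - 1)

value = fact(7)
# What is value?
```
Call trace:
fact(i=7)
  fact(i=6)
    fact(i=5)
      fact(i=4)
        fact(i=3)
          fact(i=2)
            fact(i=1)
            -> return 1
          -> return 2
        -> return 6
      -> return 24
    -> return 120
  -> return 720
-> return 5040

Final answer: 5040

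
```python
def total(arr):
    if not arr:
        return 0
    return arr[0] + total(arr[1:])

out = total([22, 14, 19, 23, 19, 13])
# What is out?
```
Call trace:
total(arr=[22, 14, 19, 23, 19, 13])
  total(arr=[14, 19, 23, 19, 13])
    total(arr=[19, 23, 19, 13])
      total(arr=[23, 19, 13])
        total(arr=[19, 13])
          total(arr=[13])
            total(arr=[])
            -> return 0
          -> return 13
        -> return 32
      -> return 55
    -> return 74
  -> return 88
-> return 110

Final answer: 110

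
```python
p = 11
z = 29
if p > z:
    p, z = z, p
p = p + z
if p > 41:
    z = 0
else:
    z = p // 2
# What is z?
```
Trace:
  p=11
  p=11, z=29
  p=11, z=29
  p=40, z=29
  p=40, z=20

Final answer: 20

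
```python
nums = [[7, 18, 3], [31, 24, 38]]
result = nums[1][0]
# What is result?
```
Trace:
  nums=[[7, 18, 3], [31, 24, 38]]
  nums=[[7, 18, 3], [31, 24, 38]], result=31

Final answer: 31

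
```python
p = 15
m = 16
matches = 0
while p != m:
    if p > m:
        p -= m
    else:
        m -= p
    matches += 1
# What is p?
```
Trace:
  p=15
  p=15, m=16
  p=15, m=16, matches=0
  p=15, m=1, matches=1
  p=14, m=1, matches=2
  p=13, m=1, matches=3
  p=12, m=1, matches=4
  p=11, m=1, matches=5
  p=10, m=1, matches=6
  p=9, m=1, matches=7
  p=8, m=1, matches=8
  p=7, m=1, matches=9
  p=6, m=1, matches=10
  p=5, m=1, matches=11
  p=4, m=1, matches=12
  p=3, m=1, matches=13
  p=2, m=1, matches=14
  p=1, m=1, matches=15

Final answer: 1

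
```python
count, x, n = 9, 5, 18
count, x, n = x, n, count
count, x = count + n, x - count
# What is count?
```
Trace:
  count=9, x=5, n=18
  count=5, x=18, n=9
  count=14, x=13, n=9

Final answer: 14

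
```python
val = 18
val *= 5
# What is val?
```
Trace:
  val=18
  val=90

Final answer: 90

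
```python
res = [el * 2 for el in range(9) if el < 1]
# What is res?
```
Trace:
  el=0
  el=1
  el=2
  el=3
  el=4
  el=5
  el=6
  el=7
  el=8
  res=[0]

Final answer: [0]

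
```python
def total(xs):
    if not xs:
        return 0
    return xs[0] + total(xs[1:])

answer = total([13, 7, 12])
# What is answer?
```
Call trace:
total(xs=[13, 7, 12])
  total(xs=[7, 12])
    total(xs=[12])
      total(xs=[])
      -> return 0
    -> return 12
  -> return 19
-> return 32

Final answer: 32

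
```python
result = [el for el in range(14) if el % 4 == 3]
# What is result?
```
Trace:
  el=0
  el=1
  el=2
  el=3
  el=4
  el=5
  el=6
  el=7
  el=8
  el=9
  el=10
  el=11
  el=12
  el=13
  result=[3, 7, 11]

Final answer: [3, 7, 11]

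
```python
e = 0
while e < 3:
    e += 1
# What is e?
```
Trace:
  e=0
  e=1
  e=2
  e=3

Final answer: 3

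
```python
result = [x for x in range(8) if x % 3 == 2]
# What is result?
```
Trace:
  x=0
  x=1
  x=2
  x=3
  x=4
  x=5
  x=6
  x=7
  result=[2, 5]

Final answer: [2, 5]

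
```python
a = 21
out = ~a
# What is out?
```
Trace:
  a=21
  a=21, out=-22

Final answer: -22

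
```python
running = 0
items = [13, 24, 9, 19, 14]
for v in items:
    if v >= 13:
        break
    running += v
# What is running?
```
Trace:
  running=0
  running=0, v=13

Final answer: 0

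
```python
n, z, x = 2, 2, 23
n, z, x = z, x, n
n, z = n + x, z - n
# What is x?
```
Trace:
  n=2, z=2, x=23
  n=2, z=23, x=2
  n=4, z=21, x=2

Final answer: 2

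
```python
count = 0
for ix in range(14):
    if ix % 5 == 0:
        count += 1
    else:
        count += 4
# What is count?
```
Trace:
  count=0
  count=1, ix=0
  count=5, ix=1
  count=9, ix=2
  count=13, ix=3
  count=17, ix=4
  count=18, ix=5
  count=22, ix=6
  count=26, ix=7
  count=30, ix=8
  count=34, ix=9
  count=35, ix=10
  count=39, ix=11
  count=43, ix=12
  count=47, ix=13

Final answer: 47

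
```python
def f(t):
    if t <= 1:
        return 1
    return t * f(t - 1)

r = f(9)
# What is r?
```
Call trace:
f(t=9)
  f(t=8)
    f(t=7)
      f(t=6)
        f(t=5)
          f(t=4)
            f(t=3)
              f(t=2)
                f(t=1)
                -> return 1
              -> return 2
            -> return 6
          -> return 24
        -> return 120
      -> return 720
    -> return 5040
  -> return 40320
-> return 362880

Final answer: 362880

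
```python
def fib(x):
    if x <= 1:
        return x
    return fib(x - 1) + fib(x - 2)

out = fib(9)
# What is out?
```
Call trace (a repeated sub-call is expanded the first time; later identical calls just restate its return value):
fib(x=9)
  fib(x=8)
    fib(x=7)
      fib(x=6)
        fib(x=5)
          fib(x=4)
            fib(x=3)
              fib(x=2)
                fib(x=1)
                -> return 1
                fib(x=0)
                -> return 0
              -> return 1
              fib(x=1)
              -> return 1
            -> return 2
            fib(x=2) -> return 1  (same call as traced above)
          -> return 3
          fib(x=3) -> return 2  (same call as traced above)
        -> return 5
        fib(x=4) -> return 3  (same call as traced above)
      -> return 8
      fib(x=5) -> return 5  (same call as traced above)
    -> return 13
    fib(x=6) -> return 8  (same call as traced above)
  -> return 21
  fib(x=7) -> return 13  (same call as traced above)
-> return 34

Final answer: 34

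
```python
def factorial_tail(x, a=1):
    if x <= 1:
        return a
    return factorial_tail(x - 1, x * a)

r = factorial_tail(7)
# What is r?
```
Call trace:
factorial_tail(x=7, a=1)
  factorial_tail(x=6, a=7)
    factorial_tail(x=5, a=42)
      factorial_tail(x=4, a=210)
        factorial_tail(x=3, a=840)
          factorial_tail(x=2, a=2520)
            factorial_tail(x=1, a=5040)
            -> return 5040
          -> return 5040
        -> return 5040
      -> return 5040
    -> return 5040
  -> return 5040
-> return 5040

Final answer: 5040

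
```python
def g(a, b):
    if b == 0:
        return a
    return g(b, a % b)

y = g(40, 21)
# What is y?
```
Call trace:
g(a=40, b=21)
  g(a=21, b=19)
    g(a=19, b=2)
      g(a=2, b=1)
        g(a=1, b=0)
        -> return 1
      -> return 1
    -> return 1
  -> return 1
-> return 1

Final answer: 1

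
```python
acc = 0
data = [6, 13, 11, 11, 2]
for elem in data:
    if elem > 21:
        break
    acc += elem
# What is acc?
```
Trace:
  acc=0
  acc=6, elem=6
  acc=19, elem=13
  acc=30, elem=11
  acc=41, elem=11
  acc=43, elem=2

Final answer: 43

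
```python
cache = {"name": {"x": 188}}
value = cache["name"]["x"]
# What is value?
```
Trace:
  cache={'name': {'x': 188}}
  cache={'name': {'x': 188}}, value=188

Final answer: 188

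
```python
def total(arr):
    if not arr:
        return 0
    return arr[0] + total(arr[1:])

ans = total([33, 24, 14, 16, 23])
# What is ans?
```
Call trace:
total(arr=[33, 24, 14, 16, 23])
  total(arr=[24, 14, 16, 23])
    total(arr=[14, 16, 23])
      total(arr=[16, 23])
        total(arr=[23])
          total(arr=[])
          -> return 0
        -> return 23
      -> return 39
    -> return 53
  -> return 77
-> return 110

Final answer: 110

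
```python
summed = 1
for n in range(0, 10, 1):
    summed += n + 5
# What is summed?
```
Trace:
  summed=1
  summed=6, n=0
  summed=12, n=1
  summed=19, n=2
  summed=27, n=3
  summed=36, n=4
  summed=46, n=5
  summed=57, n=6
  summed=69, n=7
  summed=82, n=8
  summed=96, n=9

Final answer: 96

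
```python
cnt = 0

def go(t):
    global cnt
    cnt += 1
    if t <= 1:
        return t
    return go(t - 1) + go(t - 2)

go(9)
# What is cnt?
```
Call trace (a repeated sub-call is expanded the first time; later identical calls just restate its return value):
go(t=9)
  go(t=8)
    go(t=7)
      go(t=6)
        go(t=5)
          go(t=4)
            go(t=3)
              go(t=2)
                go(t=1)
                -> return 1
                go(t=0)
                -> return 0
              -> return 1
              go(t=1)
              -> return 1
            -> return 2
            go(t=2) -> return 1  (same call as traced above)
          -> return 3
          go(t=3) -> return 2  (same call as traced above)
        -> return 5
        go(t=4) -> return 3  (same call as traced above)
      -> return 8
      go(t=5) -> return 5  (same call as traced above)
    -> return 13
    go(t=6) -> return 8  (same call as traced above)
  -> return 21
  go(t=7) -> return 13  (same call as traced above)
-> return 34

cnt is incremented once per call, so count the calls in each subtree. Let C(t) = number of calls made by go(t).
C(0) = C(1) = 1 (base case, no recursion); C(t) = 1 + C(t - 1) + C(t - 2) otherwise.
C(2) = 1 + C(1) + C(0) = 1 + 1 + 1 = 3
C(3) = 1 + C(2) + C(1) = 1 + 3 + 1 = 5
C(4) = 1 + C(3) + C(2) = 1 + 5 + 3 = 9
C(5) = 1 + C(4) + C(3) = 1 + 9 + 5 = 15
C(6) = 1 + C(5) + C(4) = 1 + 15 + 9 = 25
C(7) = 1 + C(6) + C(5) = 1 + 25 + 15 = 41
C(8) = 1 + C(7) + C(6) = 1 + 41 + 25 = 67
C(9) = 1 + C(8) + C(7) = 1 + 67 + 41 = 109
cnt = C(9) = 109

Final answer: 109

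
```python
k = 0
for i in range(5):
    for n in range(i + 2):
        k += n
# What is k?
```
Trace:
  k=0
  k=0, i=0, n=0
  k=1, i=0, n=1
  k=1, i=1, n=0
  k=2, i=1, n=1
  k=4, i=1, n=2
  k=4, i=2, n=0
  k=5, i=2, n=1
  k=7, i=2, n=2
  k=10, i=2, n=3
  k=10, i=3, n=0
  k=11, i=3, n=1
  k=13, i=3, n=2
  k=16, i=3, n=3
  k=20, i=3, n=4
  k=20, i=4, n=0
  k=21, i=4, n=1
  k=23, i=4, n=2
  k=26, i=4, n=3
  k=30, i=4, n=4
  k=35, i=4, n=5

Final answer: 35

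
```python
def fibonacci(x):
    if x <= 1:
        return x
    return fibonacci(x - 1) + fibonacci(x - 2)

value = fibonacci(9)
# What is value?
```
Call trace (a repeated sub-call is expanded the first time; later identical calls just restate its return value):
fibonacci(x=9)
  fibonacci(x=8)
    fibonacci(x=7)
      fibonacci(x=6)
        fibonacci(x=5)
          fibonacci(x=4)
            fibonacci(x=3)
              fibonacci(x=2)
                fibonacci(x=1)
                -> return 1
                fibonacci(x=0)
                -> return 0
              -> return 1
              fibonacci(x=1)
              -> return 1
            -> return 2
            fibonacci(x=2) -> return 1  (same call as traced above)
          -> return 3
          fibonacci(x=3) -> return 2  (same call as traced above)
        -> return 5
        fibonacci(x=4) -> return 3  (same call as traced above)
      -> return 8
      fibonacci(x=5) -> return 5  (same call as traced above)
    -> return 13
    fibonacci(x=6) -> return 8  (same call as traced above)
  -> return 21
  fibonacci(x=7) -> return 13  (same call as traced above)
-> return 34

Final answer: 34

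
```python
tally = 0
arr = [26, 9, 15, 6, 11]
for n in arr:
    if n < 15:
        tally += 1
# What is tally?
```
Trace:
  tally=0
  tally=0, n=26
  tally=1, n=9
  tally=1, n=15
  tally=2, n=6
  tally=3, n=11

Final answer: 3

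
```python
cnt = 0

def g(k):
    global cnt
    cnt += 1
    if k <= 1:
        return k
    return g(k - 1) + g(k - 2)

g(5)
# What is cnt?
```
Call trace (a repeated sub-call is expanded the first time; later identical calls just restate its return value):
g(k=5)
  g(k=4)
    g(k=3)
      g(k=2)
        g(k=1)
        -> return 1
        g(k=0)
        -> return 0
      -> return 1
      g(k=1)
      -> return 1
    -> return 2
    g(k=2) -> return 1  (same call as traced above)
  -> return 3
  g(k=3) -> return 2  (same call as traced above)
-> return 5

cnt is incremented once per call, so count the calls in each subtree. Let C(k) = number of calls made by g(k).
C(0) = C(1) = 1 (base case, no recursion); C(k) = 1 + C(k - 1) + C(k - 2) otherwise.
C(2) = 1 + C(1) + C(0) = 1 + 1 + 1 = 3
C(3) = 1 + C(2) + C(1) = 1 + 3 + 1 = 5
C(4) = 1 + C(3) + C(2) = 1 + 5 + 3 = 9
C(5) = 1 + C(4) + C(3) = 1 + 9 + 5 = 15
cnt = C(5) = 15

Final answer: 15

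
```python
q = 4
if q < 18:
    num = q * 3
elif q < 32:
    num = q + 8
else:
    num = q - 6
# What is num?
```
Trace:
  q=4
  q=4, num=12

Final answer: 12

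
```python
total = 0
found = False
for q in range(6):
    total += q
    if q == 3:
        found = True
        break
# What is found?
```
Trace:
  total=0
  total=0, found=False
  total=0, found=False, q=0
  total=1, found=False, q=1
  total=3, found=False, q=2
  total=6, found=True, q=3

Final answer: True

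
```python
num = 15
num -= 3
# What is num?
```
Trace:
  num=15
  num=12

Final answer: 12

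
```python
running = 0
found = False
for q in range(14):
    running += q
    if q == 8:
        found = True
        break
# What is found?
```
Trace:
  running=0
  running=0, found=False
  running=0, found=False, q=0
  running=1, found=False, q=1
  running=3, found=False, q=2
  running=6, found=False, q=3
  running=10, found=False, q=4
  running=15, found=False, q=5
  running=21, found=False, q=6
  running=28, found=False, q=7
  running=36, found=True, q=8

Final answer: True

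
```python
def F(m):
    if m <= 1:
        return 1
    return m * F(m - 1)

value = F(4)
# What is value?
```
Call trace:
F(m=4)
  F(m=3)
    F(m=2)
      F(m=1)
      -> return 1
    -> return 2
  -> return 6
-> return 24

Final answer: 24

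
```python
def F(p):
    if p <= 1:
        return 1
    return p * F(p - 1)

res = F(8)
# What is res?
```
Call trace:
F(p=8)
  F(p=7)
    F(p=6)
      F(p=5)
        F(p=4)
          F(p=3)
            F(p=2)
              F(p=1)
              -> return 1
            -> return 2
          -> return 6
        -> return 24
      -> return 120
    -> return 720
  -> return 5040
-> return 40320

Final answer: 40320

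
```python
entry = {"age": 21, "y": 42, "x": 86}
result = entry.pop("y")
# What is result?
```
Trace:
  entry={'age': 21, 'y': 42, 'x': 86}
  entry={'age': 21, 'x': 86}, result=42

Final answer: 42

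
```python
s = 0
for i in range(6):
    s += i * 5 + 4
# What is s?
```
Trace:
  s=0
  s=4, i=0
  s=13, i=1
  s=27, i=2
  s=46, i=3
  s=70, i=4
  s=99, i=5

Final answer: 99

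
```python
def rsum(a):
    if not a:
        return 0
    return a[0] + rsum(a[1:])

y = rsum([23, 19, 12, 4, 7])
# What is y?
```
Call trace:
rsum(a=[23, 19, 12, 4, 7])
  rsum(a=[19, 12, 4, 7])
    rsum(a=[12, 4, 7])
      rsum(a=[4, 7])
        rsum(a=[7])
          rsum(a=[])
          -> return 0
        -> return 7
      -> return 11
    -> return 23
  -> return 42
-> return 65

Final answer: 65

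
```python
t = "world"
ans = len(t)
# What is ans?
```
Trace:
  t='world'
  t='world', ans=5

Final answer: 5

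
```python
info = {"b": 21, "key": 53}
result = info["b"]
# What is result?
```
Trace:
  info={'b': 21, 'key': 53}
  info={'b': 21, 'key': 53}, result=21

Final answer: 21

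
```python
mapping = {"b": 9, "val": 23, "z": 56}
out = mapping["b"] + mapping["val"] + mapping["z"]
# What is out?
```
Trace:
  mapping={'b': 9, 'val': 23, 'z': 56}
  mapping={'b': 9, 'val': 23, 'z': 56}, out=88

Final answer: 88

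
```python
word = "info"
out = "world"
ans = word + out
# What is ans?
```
Trace:
  word='info'
  word='info', out='world'
  word='info', out='world', ans='infoworld'

Final answer: 'infoworld'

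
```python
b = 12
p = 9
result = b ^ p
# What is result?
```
Trace:
  b=12
  b=12, p=9
  b=12, p=9, result=5

Final answer: 5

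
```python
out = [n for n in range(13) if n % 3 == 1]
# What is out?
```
Trace:
  n=0
  n=1
  n=2
  n=3
  n=4
  n=5
  n=6
  n=7
  n=8
  n=9
  n=10
  n=11
  n=12
  out=[1, 4, 7, 10]

Final answer: [1, 4, 7, 10]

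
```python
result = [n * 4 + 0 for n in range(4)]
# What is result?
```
Trace:
  n=0
  n=1
  n=2
  n=3
  result=[0, 4, 8, 12]

Final answer: [0, 4, 8, 12]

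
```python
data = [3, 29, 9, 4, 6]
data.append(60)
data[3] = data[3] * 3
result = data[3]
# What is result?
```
Trace:
  data=[3, 29, 9, 4, 6]
  data=[3, 29, 9, 4, 6, 60]
  data=[3, 29, 9, 12, 6, 60]
  data=[3, 29, 9, 12, 6, 60], result=12

Final answer: 12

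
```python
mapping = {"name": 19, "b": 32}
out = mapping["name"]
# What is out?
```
Trace:
  mapping={'name': 19, 'b': 32}
  mapping={'name': 19, 'b': 32}, out=19

Final answer: 19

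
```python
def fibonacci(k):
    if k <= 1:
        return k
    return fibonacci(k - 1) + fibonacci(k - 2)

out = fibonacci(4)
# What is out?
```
Call trace (a repeated sub-call is expanded the first time; later identical calls just restate its return value):
fibonacci(k=4)
  fibonacci(k=3)
    fibonacci(k=2)
      fibonacci(k=1)
      -> return 1
      fibonacci(k=0)
      -> return 0
    -> return 1
    fibonacci(k=1)
    -> return 1
  -> return 2
  fibonacci(k=2) -> return 1  (same call as traced above)
-> return 3

Final answer: 3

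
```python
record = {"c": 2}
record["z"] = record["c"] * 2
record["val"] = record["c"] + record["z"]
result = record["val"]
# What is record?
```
Trace:
  record={'c': 2}
  record={'c': 2, 'z': 4}
  record={'c': 2, 'z': 4, 'val': 6}
  record={'c': 2, 'z': 4, 'val': 6}, result=6

Final answer: {'c': 2, 'z': 4, 'val': 6}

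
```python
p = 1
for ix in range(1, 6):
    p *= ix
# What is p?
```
Trace:
  p=1
  p=1, ix=1
  p=2, ix=2
  p=6, ix=3
  p=24, ix=4
  p=120, ix=5

Final answer: 120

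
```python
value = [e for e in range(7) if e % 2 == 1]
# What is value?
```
Trace:
  e=0
  e=1
  e=2
  e=3
  e=4
  e=5
  e=6
  value=[1, 3, 5]

Final answer: [1, 3, 5]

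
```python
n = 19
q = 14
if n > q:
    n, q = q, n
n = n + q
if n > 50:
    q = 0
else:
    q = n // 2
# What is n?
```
Trace:
  n=19
  n=19, q=14
  n=14, q=19
  n=33, q=19
  n=33, q=16

Final answer: 33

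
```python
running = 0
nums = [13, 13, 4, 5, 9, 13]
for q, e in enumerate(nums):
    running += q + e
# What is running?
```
Trace:
  running=0
  running=13, q=0, e=13
  running=27, q=1, e=13
  running=33, q=2, e=4
  running=41, q=3, e=5
  running=54, q=4, e=9
  running=72, q=5, e=13

Final answer: 72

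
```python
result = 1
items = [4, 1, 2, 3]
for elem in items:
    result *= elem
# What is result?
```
Trace:
  result=1
  result=4, elem=4
  result=4, elem=1
  result=8, elem=2
  result=24, elem=3

Final answer: 24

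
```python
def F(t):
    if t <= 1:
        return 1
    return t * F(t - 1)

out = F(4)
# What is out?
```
Call trace:
F(t=4)
  F(t=3)
    F(t=2)
      F(t=1)
      -> return 1
    -> return 2
  -> return 6
-> return 24

Final answer: 24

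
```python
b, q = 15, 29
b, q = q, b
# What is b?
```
Trace:
  b=15, q=29
  b=29, q=15

Final answer: 29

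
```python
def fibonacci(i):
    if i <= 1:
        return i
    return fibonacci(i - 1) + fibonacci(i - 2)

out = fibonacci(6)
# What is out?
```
Call trace (a repeated sub-call is expanded the first time; later identical calls just restate its return value):
fibonacci(i=6)
  fibonacci(i=5)
    fibonacci(i=4)
      fibonacci(i=3)
        fibonacci(i=2)
          fibonacci(i=1)
          -> return 1
          fibonacci(i=0)
          -> return 0
        -> return 1
        fibonacci(i=1)
        -> return 1
      -> return 2
      fibonacci(i=2) -> return 1  (same call as traced above)
    -> return 3
    fibonacci(i=3) -> return 2  (same call as traced above)
  -> return 5
  fibonacci(i=4) -> return 3  (same call as traced above)
-> return 8

Final answer: 8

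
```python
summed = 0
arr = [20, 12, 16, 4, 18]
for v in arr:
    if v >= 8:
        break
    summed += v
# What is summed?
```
Trace:
  summed=0
  summed=0, v=20

Final answer: 0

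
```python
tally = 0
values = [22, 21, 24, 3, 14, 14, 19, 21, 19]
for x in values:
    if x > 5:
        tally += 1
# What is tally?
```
Trace:
  tally=0
  tally=1, x=22
  tally=2, x=21
  tally=3, x=24
  tally=3, x=3
  tally=4, x=14
  tally=5, x=14
  tally=6, x=19
  tally=7, x=21
  tally=8, x=19

Final answer: 8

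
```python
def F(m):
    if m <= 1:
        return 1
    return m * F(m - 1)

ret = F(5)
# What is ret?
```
Call trace:
F(m=5)
  F(m=4)
    F(m=3)
      F(m=2)
        F(m=1)
        -> return 1
      -> return 2
    -> return 6
  -> return 24
-> return 120

Final answer: 120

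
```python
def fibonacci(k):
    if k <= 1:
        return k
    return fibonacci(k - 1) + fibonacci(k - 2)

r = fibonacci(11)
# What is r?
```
Call trace (a repeated sub-call is expanded the first time; later identical calls just restate its return value):
fibonacci(k=11)
  fibonacci(k=10)
    fibonacci(k=9)
      fibonacci(k=8)
        fibonacci(k=7)
          fibonacci(k=6)
            fibonacci(k=5)
              fibonacci(k=4)
                fibonacci(k=3)
                  fibonacci(k=2)
                    fibonacci(k=1)
                    -> return 1
                    fibonacci(k=0)
                    -> return 0
                  -> return 1
                  fibonacci(k=1)
                  -> return 1
                -> return 2
                fibonacci(k=2) -> return 1  (same call as traced above)
              -> return 3
              fibonacci(k=3) -> return 2  (same call as traced above)
            -> return 5
            fibonacci(k=4) -> return 3  (same call as traced above)
          -> return 8
          fibonacci(k=5) -> return 5  (same call as traced above)
        -> return 13
        fibonacci(k=6) -> return 8  (same call as traced above)
      -> return 21
      fibonacci(k=7) -> return 13  (same call as traced above)
    -> return 34
    fibonacci(k=8) -> return 21  (same call as traced above)
  -> return 55
  fibonacci(k=9) -> return 34  (same call as traced above)
-> return 89

Final answer: 89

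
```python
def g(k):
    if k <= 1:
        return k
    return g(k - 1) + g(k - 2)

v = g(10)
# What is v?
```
Call trace (a repeated sub-call is expanded the first time; later identical calls just restate its return value):
g(k=10)
  g(k=9)
    g(k=8)
      g(k=7)
        g(k=6)
          g(k=5)
            g(k=4)
              g(k=3)
                g(k=2)
                  g(k=1)
                  -> return 1
                  g(k=0)
                  -> return 0
                -> return 1
                g(k=1)
                -> return 1
              -> return 2
              g(k=2) -> return 1  (same call as traced above)
            -> return 3
            g(k=3) -> return 2  (same call as traced above)
          -> return 5
          g(k=4) -> return 3  (same call as traced above)
        -> return 8
        g(k=5) -> return 5  (same call as traced above)
      -> return 13
      g(k=6) -> return 8  (same call as traced above)
    -> return 21
    g(k=7) -> return 13  (same call as traced above)
  -> return 34
  g(k=8) -> return 21  (same call as traced above)
-> return 55

Final answer: 55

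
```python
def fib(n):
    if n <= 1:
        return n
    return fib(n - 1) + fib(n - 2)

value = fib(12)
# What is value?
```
Call trace (a repeated sub-call is expanded the first time; later identical calls just restate its return value):
fib(n=12)
  fib(n=11)
    fib(n=10)
      fib(n=9)
        fib(n=8)
          fib(n=7)
            fib(n=6)
              fib(n=5)
                fib(n=4)
                  fib(n=3)
                    fib(n=2)
                      fib(n=1)
                      -> return 1
                      fib(n=0)
                      -> return 0
                    -> return 1
                    fib(n=1)
                    -> return 1
                  -> return 2
                  fib(n=2) -> return 1  (same call as traced above)
                -> return 3
                fib(n=3) -> return 2  (same call as traced above)
              -> return 5
              fib(n=4) -> return 3  (same call as traced above)
            -> return 8
            fib(n=5) -> return 5  (same call as traced above)
          -> return 13
          fib(n=6) -> return 8  (same call as traced above)
        -> return 21
        fib(n=7) -> return 13  (same call as traced above)
      -> return 34
      fib(n=8) -> return 21  (same call as traced above)
    -> return 55
    fib(n=9) -> return 34  (same call as traced above)
  -> return 89
  fib(n=10) -> return 55  (same call as traced above)
-> return 144

Final answer: 144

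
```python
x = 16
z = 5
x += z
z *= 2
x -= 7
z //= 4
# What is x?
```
Trace:
  x=16
  x=16, z=5
  x=21, z=5
  x=21, z=10
  x=14, z=10
  x=14, z=2

Final answer: 14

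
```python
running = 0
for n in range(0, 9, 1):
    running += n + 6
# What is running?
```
Trace:
  running=0
  running=6, n=0
  running=13, n=1
  running=21, n=2
  running=30, n=3
  running=40, n=4
  running=51, n=5
  running=63, n=6
  running=76, n=7
  running=90, n=8

Final answer: 90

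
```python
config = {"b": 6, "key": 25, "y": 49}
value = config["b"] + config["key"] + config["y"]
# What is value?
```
Trace:
  config={'b': 6, 'key': 25, 'y': 49}
  config={'b': 6, 'key': 25, 'y': 49}, value=80

Final answer: 80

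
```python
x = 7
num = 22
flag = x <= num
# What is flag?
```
Trace:
  x=7
  x=7, num=22
  x=7, num=22, flag=True

Final answer: True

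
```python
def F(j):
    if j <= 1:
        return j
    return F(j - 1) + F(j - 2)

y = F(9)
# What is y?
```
Call trace (a repeated sub-call is expanded the first time; later identical calls just restate its return value):
F(j=9)
  F(j=8)
    F(j=7)
      F(j=6)
        F(j=5)
          F(j=4)
            F(j=3)
              F(j=2)
                F(j=1)
                -> return 1
                F(j=0)
                -> return 0
              -> return 1
              F(j=1)
              -> return 1
            -> return 2
            F(j=2) -> return 1  (same call as traced above)
          -> return 3
          F(j=3) -> return 2  (same call as traced above)
        -> return 5
        F(j=4) -> return 3  (same call as traced above)
      -> return 8
      F(j=5) -> return 5  (same call as traced above)
    -> return 13
    F(j=6) -> return 8  (same call as traced above)
  -> return 21
  F(j=7) -> return 13  (same call as traced above)
-> return 34

Final answer: 34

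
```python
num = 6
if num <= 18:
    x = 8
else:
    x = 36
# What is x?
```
Trace:
  num=6
  num=6, x=8

Final answer: 8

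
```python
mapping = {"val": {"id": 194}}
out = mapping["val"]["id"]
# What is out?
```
Trace:
  mapping={'val': {'id': 194}}
  mapping={'val': {'id': 194}}, out=194

Final answer: 194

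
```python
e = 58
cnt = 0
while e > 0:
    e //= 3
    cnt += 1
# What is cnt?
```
Trace:
  e=58
  e=58, cnt=0
  e=19, cnt=1
  e=6, cnt=2
  e=2, cnt=3
  e=0, cnt=4

Final answer: 4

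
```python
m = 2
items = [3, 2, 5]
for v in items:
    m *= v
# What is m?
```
Trace:
  m=2
  m=6, v=3
  m=12, v=2
  m=60, v=5

Final answer: 60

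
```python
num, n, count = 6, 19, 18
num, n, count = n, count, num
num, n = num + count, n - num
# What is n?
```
Trace:
  num=6, n=19, count=18
  num=19, n=18, count=6
  num=25, n=-1, count=6

Final answer: -1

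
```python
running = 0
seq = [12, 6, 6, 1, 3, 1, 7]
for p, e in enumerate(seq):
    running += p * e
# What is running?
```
Trace:
  running=0
  running=0, p=0, e=12
  running=6, p=1, e=6
  running=18, p=2, e=6
  running=21, p=3, e=1
  running=33, p=4, e=3
  running=38, p=5, e=1
  running=80, p=6, e=7

Final answer: 80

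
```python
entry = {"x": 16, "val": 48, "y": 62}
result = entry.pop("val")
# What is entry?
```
Trace:
  entry={'x': 16, 'val': 48, 'y': 62}
  entry={'x': 16, 'y': 62}, result=48

Final answer: {'x': 16, 'y': 62}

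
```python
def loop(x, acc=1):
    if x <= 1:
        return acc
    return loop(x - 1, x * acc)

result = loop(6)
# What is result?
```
Call trace:
loop(x=6, acc=1)
  loop(x=5, acc=6)
    loop(x=4, acc=30)
      loop(x=3, acc=120)
        loop(x=2, acc=360)
          loop(x=1, acc=720)
          -> return 720
        -> return 720
      -> return 720
    -> return 720
  -> return 720
-> return 720

Final answer: 720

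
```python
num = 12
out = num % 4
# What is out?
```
Trace:
  num=12
  num=12, out=0

Final answer: 0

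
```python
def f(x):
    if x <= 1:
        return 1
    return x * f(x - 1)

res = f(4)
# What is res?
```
Call trace:
f(x=4)
  f(x=3)
    f(x=2)
      f(x=1)
      -> return 1
    -> return 2
  -> return 6
-> return 24

Final answer: 24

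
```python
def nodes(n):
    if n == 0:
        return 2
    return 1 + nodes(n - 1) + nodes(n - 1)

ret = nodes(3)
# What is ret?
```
Call trace (a repeated sub-call is expanded the first time; later identical calls just restate its return value):
nodes(n=3)
  nodes(n=2)
    nodes(n=1)
      nodes(n=0)
      -> return 2
      nodes(n=0)
      -> return 2
    -> return 5
    nodes(n=1) -> return 5  (same call as traced above)
  -> return 11
  nodes(n=2) -> return 11  (same call as traced above)
-> return 23

Final answer: 23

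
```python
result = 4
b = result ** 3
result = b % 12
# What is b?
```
Trace:
  result=4
  result=4, b=64
  result=4, b=64

Final answer: 64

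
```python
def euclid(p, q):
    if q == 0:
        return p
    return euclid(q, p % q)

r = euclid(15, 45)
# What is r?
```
Call trace:
euclid(p=15, q=45)
  euclid(p=45, q=15)
    euclid(p=15, q=0)
    -> return 15
  -> return 15
-> return 15

Final answer: 15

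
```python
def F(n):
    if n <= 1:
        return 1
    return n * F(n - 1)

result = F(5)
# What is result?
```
Call trace:
F(n=5)
  F(n=4)
    F(n=3)
      F(n=2)
        F(n=1)
        -> return 1
      -> return 2
    -> return 6
  -> return 24
-> return 120

Final answer: 120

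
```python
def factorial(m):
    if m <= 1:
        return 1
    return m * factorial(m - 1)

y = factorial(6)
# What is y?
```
Call trace:
factorial(m=6)
  factorial(m=5)
    factorial(m=4)
      factorial(m=3)
        factorial(m=2)
          factorial(m=1)
          -> return 1
        -> return 2
      -> return 6
    -> return 24
  -> return 120
-> return 720

Final answer: 720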